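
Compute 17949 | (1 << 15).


17949 | (1 << 15) = 17949 | 32768 = 50717

50717


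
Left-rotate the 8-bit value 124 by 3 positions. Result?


Rotate 0b1111100 left by 3 (8-bit) = 0b11100011 = 227

227


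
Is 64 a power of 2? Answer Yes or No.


0b1000000. Only one bit set => Yes

Yes


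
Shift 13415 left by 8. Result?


0b11010001100111 << 8 = 0b1101000110011100000000 = 3434240

3434240


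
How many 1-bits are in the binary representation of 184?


0b10111000 has 4 set bits

4


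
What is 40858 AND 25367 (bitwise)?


0b1001111110011010 & 0b110001100010111 = 0b1100010010 = 786

786


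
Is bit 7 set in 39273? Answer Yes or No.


0b1001100101101001, bit 7 = 0. No

No


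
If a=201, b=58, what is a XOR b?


201 ^ 58 = 243

243


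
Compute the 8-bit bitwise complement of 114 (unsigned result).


~0b1110010 = 0b10001101 = 141 (8-bit unsigned)

141


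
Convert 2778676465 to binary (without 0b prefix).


2778676465 = 10100101100111110011110011110001 in binary

10100101100111110011110011110001


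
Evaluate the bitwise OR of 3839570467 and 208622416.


0b11100100110110110011001000100011 | 0b1100011011110101001101010000 = 0b11101100111111110111001101110011 = 3976164211

3976164211


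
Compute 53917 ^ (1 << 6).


53917 ^ (1 << 6) = 53917 ^ 64 = 53981

53981


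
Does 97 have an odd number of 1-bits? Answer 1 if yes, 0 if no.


0b1100001 has 3 ones => parity 1

1


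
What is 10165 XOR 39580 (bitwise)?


0b10011110110101 ^ 0b1001101010011100 = 0b1011110100101001 = 48425

48425


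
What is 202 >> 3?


0b11001010 >> 3 = 0b11001 = 25

25


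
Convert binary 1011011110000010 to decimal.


1011011110000010 in decimal = 46978

46978


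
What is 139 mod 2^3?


139 & 7 = 3

3


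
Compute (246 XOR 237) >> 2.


Step 1: 246 ^ 237 = 27
Step 2: 27 >> 2 = 6

6


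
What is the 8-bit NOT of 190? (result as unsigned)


~0b10111110 = 0b1000001 = 65 (8-bit unsigned)

65


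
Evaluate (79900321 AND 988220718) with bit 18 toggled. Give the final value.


Step 1: 79900321 & 988220718 = 12782624
Step 2: 12782624 ^ (1 << 18) = 12782624 ^ 262144 = 13044768

13044768


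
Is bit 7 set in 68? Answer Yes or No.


0b1000100, bit 7 = 0. No

No


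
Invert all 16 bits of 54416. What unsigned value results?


54416 ^ 65535 = 11119

11119


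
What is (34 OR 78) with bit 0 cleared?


Step 1: 34 | 78 = 110
Step 2: 110 & ~(1 << 0) = 110

110


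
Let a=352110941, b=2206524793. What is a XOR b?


352110941 ^ 2206524793 = 2541235236

2541235236


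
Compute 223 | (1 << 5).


223 | (1 << 5) = 223 | 32 = 255

255


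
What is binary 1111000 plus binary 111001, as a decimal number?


1111000 + 111001 = 10110001 = 177

177


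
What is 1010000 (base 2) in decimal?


1010000 in decimal = 80

80


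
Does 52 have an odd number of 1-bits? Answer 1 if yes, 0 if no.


0b110100 has 3 ones => parity 1

1


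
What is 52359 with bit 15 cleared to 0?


52359 & ~(1 << 15) = 19591

19591


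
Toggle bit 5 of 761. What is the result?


761 ^ (1 << 5) = 761 ^ 32 = 729

729


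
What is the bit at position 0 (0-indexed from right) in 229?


0b11100101, position 0 = 1

1


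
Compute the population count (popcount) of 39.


0b100111 has 4 set bits

4


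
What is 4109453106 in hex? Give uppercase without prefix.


4109453106 = F4F14732 hex

F4F14732


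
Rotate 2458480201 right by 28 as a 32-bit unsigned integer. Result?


Rotate 0b10010010100010010110111001001001 right by 28 (32-bit) = 0b101000100101101110010010011001 = 680977561

680977561


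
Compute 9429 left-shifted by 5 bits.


0b10010011010101 << 5 = 0b1001001101010100000 = 301728

301728


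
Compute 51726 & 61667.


0b1100101000001110 & 0b1111000011100011 = 0b1100000000000010 = 49154

49154


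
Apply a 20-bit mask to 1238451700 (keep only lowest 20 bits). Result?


1238451700 & 1048575 = 83444

83444


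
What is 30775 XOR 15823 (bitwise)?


0b111100000110111 ^ 0b11110111001111 = 0b100010111111000 = 17912

17912


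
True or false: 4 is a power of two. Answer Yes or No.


0b100. Only one bit set => Yes

Yes


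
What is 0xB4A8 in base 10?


B4A8 hex = 46248 decimal

46248


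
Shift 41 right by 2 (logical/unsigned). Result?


0b101001 >> 2 = 0b1010 = 10

10


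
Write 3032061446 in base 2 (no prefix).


3032061446 = 10110100101110011001011000000110 in binary

10110100101110011001011000000110


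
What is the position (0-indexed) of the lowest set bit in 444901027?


0b11010100001001010011010100011. Lowest set bit at position 0

0


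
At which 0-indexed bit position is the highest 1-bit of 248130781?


0b1110110010100010110011011101. Highest set bit at position 27

27


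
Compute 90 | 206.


0b1011010 | 0b11001110 = 0b11011110 = 222

222


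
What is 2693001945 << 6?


0b10100000100000111111001011011001 << 6 = 0b10100000100000111111001011011001000000 = 172352124480

172352124480


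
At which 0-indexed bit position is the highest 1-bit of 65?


0b1000001. Highest set bit at position 6

6


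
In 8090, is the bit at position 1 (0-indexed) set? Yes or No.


0b1111110011010, bit 1 = 1. Yes

Yes


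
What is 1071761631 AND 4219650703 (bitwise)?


0b111111111000011100100011011111 & 0b11111011100000101100001010001111 = 0b111011100000001100000010001111 = 998293647

998293647


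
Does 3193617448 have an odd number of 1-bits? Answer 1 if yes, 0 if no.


0b10111110010110101011110000101000 has 17 ones => parity 1

1


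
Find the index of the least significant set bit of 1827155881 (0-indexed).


0b1101100111010000010111110101001. Lowest set bit at position 0

0


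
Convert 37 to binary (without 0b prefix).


37 = 100101 in binary

100101


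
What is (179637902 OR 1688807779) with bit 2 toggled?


Step 1: 179637902 | 1688807779 = 1857892335
Step 2: 1857892335 ^ (1 << 2) = 1857892335 ^ 4 = 1857892331

1857892331


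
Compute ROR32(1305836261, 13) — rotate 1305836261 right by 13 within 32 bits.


Rotate 0b1001101110101010111101011100101 right by 13 (32-bit) = 0b11010111001010100110111010101011 = 3609882283

3609882283


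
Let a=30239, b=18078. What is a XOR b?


30239 ^ 18078 = 12417

12417


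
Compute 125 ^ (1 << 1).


125 ^ (1 << 1) = 125 ^ 2 = 127

127


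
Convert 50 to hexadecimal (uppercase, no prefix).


50 = 32 hex

32


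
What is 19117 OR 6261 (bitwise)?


0b100101010101101 | 0b1100001110101 = 0b101101011111101 = 23293

23293


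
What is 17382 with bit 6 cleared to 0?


17382 & ~(1 << 6) = 17318

17318


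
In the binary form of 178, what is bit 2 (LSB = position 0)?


0b10110010, position 2 = 0

0


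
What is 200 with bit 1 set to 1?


200 | (1 << 1) = 200 | 2 = 202

202


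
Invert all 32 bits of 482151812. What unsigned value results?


482151812 ^ 4294967295 = 3812815483

3812815483


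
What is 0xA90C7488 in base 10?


A90C7488 hex = 2836165768 decimal

2836165768


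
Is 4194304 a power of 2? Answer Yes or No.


0b10000000000000000000000. Only one bit set => Yes

Yes


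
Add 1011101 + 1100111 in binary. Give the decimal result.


1011101 + 1100111 = 11000100 = 196

196


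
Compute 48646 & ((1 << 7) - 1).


48646 & 127 = 6

6


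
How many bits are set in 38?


0b100110 has 3 set bits

3


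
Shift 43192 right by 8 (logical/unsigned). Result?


0b1010100010111000 >> 8 = 0b10101000 = 168

168


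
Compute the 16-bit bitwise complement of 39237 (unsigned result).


~0b1001100101000101 = 0b110011010111010 = 26298 (16-bit unsigned)

26298


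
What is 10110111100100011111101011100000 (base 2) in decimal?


10110111100100011111101011100000 in decimal = 3079797472

3079797472


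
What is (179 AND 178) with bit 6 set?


Step 1: 179 & 178 = 178
Step 2: 178 | (1 << 6) = 178 | 64 = 242

242


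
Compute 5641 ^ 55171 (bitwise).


0b1011000001001 ^ 0b1101011110000011 = 0b1100000110001010 = 49546

49546


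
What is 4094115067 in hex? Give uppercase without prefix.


4094115067 = F4073CFB hex

F4073CFB


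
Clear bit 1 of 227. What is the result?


227 & ~(1 << 1) = 225

225


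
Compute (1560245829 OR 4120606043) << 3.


Step 1: 1560245829 | 4120606043 = 4261377887
Step 2: 4261377887 << 3 = 34091023096

34091023096


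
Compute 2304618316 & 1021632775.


0b10001001010111011010111101001100 & 0b111100111001001110000100000111 = 0b1000010001001010000100000100 = 138715396

138715396


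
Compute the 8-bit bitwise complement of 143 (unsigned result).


~0b10001111 = 0b1110000 = 112 (8-bit unsigned)

112


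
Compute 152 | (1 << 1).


152 | (1 << 1) = 152 | 2 = 154

154


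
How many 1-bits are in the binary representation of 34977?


0b1000100010100001 has 5 set bits

5


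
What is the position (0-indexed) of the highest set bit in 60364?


0b1110101111001100. Highest set bit at position 15

15


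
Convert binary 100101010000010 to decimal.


100101010000010 in decimal = 19074

19074


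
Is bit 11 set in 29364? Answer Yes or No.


0b111001010110100, bit 11 = 0. No

No


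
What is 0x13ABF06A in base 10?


13ABF06A hex = 330035306 decimal

330035306


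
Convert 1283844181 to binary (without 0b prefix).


1283844181 = 1001100100001011110100001010101 in binary

1001100100001011110100001010101


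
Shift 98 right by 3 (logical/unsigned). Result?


0b1100010 >> 3 = 0b1100 = 12

12


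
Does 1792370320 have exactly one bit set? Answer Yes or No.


0b1101010110101010110011010010000. Multiple bits set => No

No


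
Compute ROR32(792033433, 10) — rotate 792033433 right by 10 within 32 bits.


Rotate 0b101111001101010111100010011001 right by 10 (32-bit) = 0b100110010010111100110101011110 = 642501982

642501982


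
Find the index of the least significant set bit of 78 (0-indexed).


0b1001110. Lowest set bit at position 1

1


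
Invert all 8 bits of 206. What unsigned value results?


206 ^ 255 = 49

49


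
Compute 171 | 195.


0b10101011 | 0b11000011 = 0b11101011 = 235

235


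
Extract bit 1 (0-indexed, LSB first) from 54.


0b110110, position 1 = 1

1


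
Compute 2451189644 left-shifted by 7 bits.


0b10010010000110100010111110001100 << 7 = 0b100100100001101000101111100011000000000 = 313752274432

313752274432


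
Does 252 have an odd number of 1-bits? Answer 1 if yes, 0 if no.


0b11111100 has 6 ones => parity 0

0


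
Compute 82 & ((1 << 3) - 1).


82 & 7 = 2

2


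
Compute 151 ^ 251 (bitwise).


0b10010111 ^ 0b11111011 = 0b1101100 = 108

108


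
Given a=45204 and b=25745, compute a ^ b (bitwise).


45204 ^ 25745 = 54277

54277


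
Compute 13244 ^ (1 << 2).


13244 ^ (1 << 2) = 13244 ^ 4 = 13240

13240


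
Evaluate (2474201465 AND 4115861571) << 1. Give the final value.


Step 1: 2474201465 & 4115861571 = 2438008897
Step 2: 2438008897 << 1 = 4876017794

4876017794


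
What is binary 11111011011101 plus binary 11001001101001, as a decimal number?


11111011011101 + 11001001101001 = 111000101000110 = 28998

28998


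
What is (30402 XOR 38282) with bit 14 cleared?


Step 1: 30402 ^ 38282 = 58184
Step 2: 58184 & ~(1 << 14) = 41800

41800


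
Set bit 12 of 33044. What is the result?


33044 | (1 << 12) = 33044 | 4096 = 37140

37140


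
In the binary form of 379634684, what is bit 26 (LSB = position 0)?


0b10110101000001100001111111100, position 26 = 1

1


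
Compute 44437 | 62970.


0b1010110110010101 | 0b1111010111111010 = 0b1111110111111111 = 65023

65023


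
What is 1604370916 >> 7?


0b1011111101000001100000111100100 >> 7 = 0b101111110100000110000011 = 12534147

12534147


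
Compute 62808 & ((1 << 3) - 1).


62808 & 7 = 0

0


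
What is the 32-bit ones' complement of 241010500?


241010500 ^ 4294967295 = 4053956795

4053956795


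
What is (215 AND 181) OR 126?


Step 1: 215 & 181 = 149
Step 2: 149 | 126 = 255

255


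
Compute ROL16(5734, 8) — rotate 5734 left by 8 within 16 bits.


Rotate 0b1011001100110 left by 8 (16-bit) = 0b110011000010110 = 26134

26134


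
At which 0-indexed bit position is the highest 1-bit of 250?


0b11111010. Highest set bit at position 7

7


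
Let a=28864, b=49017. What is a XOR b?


28864 ^ 49017 = 53177

53177


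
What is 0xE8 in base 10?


E8 hex = 232 decimal

232


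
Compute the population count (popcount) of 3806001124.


0b11100010110110101111011111100100 has 20 set bits

20


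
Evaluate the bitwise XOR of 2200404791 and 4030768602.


0b10000011001001111000001100110111 ^ 0b11110000010000001010010111011010 = 0b1110011011001110010011011101101 = 1936140013

1936140013


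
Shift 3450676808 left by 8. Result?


0b11001101101011010010011001001000 << 8 = 0b1100110110101101001001100100100000000000 = 883373262848

883373262848


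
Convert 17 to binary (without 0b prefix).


17 = 10001 in binary

10001


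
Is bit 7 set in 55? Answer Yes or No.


0b110111, bit 7 = 0. No

No


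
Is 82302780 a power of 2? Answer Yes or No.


0b100111001111101011100111100. Multiple bits set => No

No


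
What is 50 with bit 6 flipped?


50 ^ (1 << 6) = 50 ^ 64 = 114

114


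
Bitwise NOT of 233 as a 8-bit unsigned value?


~0b11101001 = 0b10110 = 22 (8-bit unsigned)

22


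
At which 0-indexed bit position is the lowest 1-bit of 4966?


0b1001101100110. Lowest set bit at position 1

1


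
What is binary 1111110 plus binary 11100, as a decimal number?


1111110 + 11100 = 10011010 = 154

154


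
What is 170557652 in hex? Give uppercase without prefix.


170557652 = A2A80D4 hex

A2A80D4


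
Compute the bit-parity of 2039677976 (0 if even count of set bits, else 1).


0b1111001100100110000010000011000 has 12 ones => parity 0

0


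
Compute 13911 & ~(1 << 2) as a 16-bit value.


13911 & ~(1 << 2) = 13907

13907


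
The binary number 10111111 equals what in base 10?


10111111 in decimal = 191

191


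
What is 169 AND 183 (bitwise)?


0b10101001 & 0b10110111 = 0b10100001 = 161

161


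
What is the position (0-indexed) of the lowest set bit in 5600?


0b1010111100000. Lowest set bit at position 5

5


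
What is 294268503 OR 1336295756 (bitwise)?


0b10001100010100010111001010111 | 0b1001111101001100100000101001100 = 0b1011111101011100110111101011111 = 1605267295

1605267295


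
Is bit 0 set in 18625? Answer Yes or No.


0b100100011000001, bit 0 = 1. Yes

Yes


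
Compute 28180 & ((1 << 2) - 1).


28180 & 3 = 0

0


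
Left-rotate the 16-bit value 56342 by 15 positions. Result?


Rotate 0b1101110000010110 left by 15 (16-bit) = 0b110111000001011 = 28171

28171


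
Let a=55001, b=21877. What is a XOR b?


55001 ^ 21877 = 33708

33708


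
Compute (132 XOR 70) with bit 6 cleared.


Step 1: 132 ^ 70 = 194
Step 2: 194 & ~(1 << 6) = 130

130


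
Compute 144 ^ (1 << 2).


144 ^ (1 << 2) = 144 ^ 4 = 148

148


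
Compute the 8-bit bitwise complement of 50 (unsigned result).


~0b110010 = 0b11001101 = 205 (8-bit unsigned)

205


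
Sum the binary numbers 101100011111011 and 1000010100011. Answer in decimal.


101100011111011 + 1000010100011 = 110100110011110 = 27038

27038


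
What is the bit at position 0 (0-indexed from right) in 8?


0b1000, position 0 = 0

0


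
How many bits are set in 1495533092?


0b1011001001001000000011000100100 has 10 set bits

10


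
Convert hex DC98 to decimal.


DC98 hex = 56472 decimal

56472


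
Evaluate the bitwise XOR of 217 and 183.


0b11011001 ^ 0b10110111 = 0b1101110 = 110

110


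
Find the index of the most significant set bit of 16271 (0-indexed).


0b11111110001111. Highest set bit at position 13

13


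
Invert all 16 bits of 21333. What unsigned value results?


21333 ^ 65535 = 44202

44202


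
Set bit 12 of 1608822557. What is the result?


1608822557 | (1 << 12) = 1608822557 | 4096 = 1608826653

1608826653


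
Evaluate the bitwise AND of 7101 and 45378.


0b1101110111101 & 0b1011000101000010 = 0b1000100000000 = 4352

4352


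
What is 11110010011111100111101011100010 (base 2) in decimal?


11110010011111100111101011100010 in decimal = 4068375266

4068375266


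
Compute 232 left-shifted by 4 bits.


0b11101000 << 4 = 0b111010000000 = 3712

3712


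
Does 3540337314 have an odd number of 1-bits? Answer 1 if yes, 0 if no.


0b11010011000001010100001010100010 has 12 ones => parity 0

0


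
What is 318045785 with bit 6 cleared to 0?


318045785 & ~(1 << 6) = 318045721

318045721


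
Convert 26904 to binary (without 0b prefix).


26904 = 110100100011000 in binary

110100100011000


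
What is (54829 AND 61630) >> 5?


Step 1: 54829 & 61630 = 53292
Step 2: 53292 >> 5 = 1665

1665


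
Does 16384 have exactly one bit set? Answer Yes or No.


0b100000000000000. Only one bit set => Yes

Yes


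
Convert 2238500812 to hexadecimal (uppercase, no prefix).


2238500812 = 856CCFCC hex

856CCFCC


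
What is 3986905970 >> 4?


0b11101101101000110101101101110010 >> 4 = 0b1110110110100011010110110111 = 249181623

249181623


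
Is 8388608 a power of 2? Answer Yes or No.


0b100000000000000000000000. Only one bit set => Yes

Yes


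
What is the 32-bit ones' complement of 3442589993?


3442589993 ^ 4294967295 = 852377302

852377302


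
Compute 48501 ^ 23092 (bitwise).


0b1011110101110101 ^ 0b101101000110100 = 0b1110011101000001 = 59201

59201


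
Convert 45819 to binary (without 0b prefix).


45819 = 1011001011111011 in binary

1011001011111011


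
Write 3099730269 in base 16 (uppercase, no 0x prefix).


3099730269 = B8C2215D hex

B8C2215D


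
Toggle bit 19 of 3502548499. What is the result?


3502548499 ^ (1 << 19) = 3502548499 ^ 524288 = 3503072787

3503072787


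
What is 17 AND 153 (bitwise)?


0b10001 & 0b10011001 = 0b10001 = 17

17


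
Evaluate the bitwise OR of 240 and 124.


0b11110000 | 0b1111100 = 0b11111100 = 252

252


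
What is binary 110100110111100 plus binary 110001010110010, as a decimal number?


110100110111100 + 110001010110010 = 1100110001101110 = 52334

52334


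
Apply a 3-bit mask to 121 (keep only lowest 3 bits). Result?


121 & 7 = 1

1


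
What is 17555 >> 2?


0b100010010010011 >> 2 = 0b1000100100100 = 4388

4388


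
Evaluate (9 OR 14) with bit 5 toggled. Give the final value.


Step 1: 9 | 14 = 15
Step 2: 15 ^ (1 << 5) = 15 ^ 32 = 47

47


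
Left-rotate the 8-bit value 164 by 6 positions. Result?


Rotate 0b10100100 left by 6 (8-bit) = 0b101001 = 41

41


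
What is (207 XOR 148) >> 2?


Step 1: 207 ^ 148 = 91
Step 2: 91 >> 2 = 22

22


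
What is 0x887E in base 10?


887E hex = 34942 decimal

34942


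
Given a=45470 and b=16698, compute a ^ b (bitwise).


45470 ^ 16698 = 61604

61604


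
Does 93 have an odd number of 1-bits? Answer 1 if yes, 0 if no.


0b1011101 has 5 ones => parity 1

1


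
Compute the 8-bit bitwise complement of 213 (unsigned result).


~0b11010101 = 0b101010 = 42 (8-bit unsigned)

42


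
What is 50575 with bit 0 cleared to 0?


50575 & ~(1 << 0) = 50574

50574


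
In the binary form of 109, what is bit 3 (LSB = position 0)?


0b1101101, position 3 = 1

1


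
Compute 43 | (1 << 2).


43 | (1 << 2) = 43 | 4 = 47

47


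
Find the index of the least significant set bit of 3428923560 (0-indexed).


0b11001100011000010011100010101000. Lowest set bit at position 3

3


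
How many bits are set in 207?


0b11001111 has 6 set bits

6


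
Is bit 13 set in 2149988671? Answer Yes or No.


0b10000000001001100011100100111111, bit 13 = 1. Yes

Yes


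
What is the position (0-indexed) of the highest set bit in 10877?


0b10101001111101. Highest set bit at position 13

13


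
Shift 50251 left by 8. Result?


0b1100010001001011 << 8 = 0b110001000100101100000000 = 12864256

12864256


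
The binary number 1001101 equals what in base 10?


1001101 in decimal = 77

77


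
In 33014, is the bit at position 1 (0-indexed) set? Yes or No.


0b1000000011110110, bit 1 = 1. Yes

Yes


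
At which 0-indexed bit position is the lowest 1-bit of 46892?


0b1011011100101100. Lowest set bit at position 2

2


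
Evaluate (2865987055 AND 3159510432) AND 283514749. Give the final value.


Step 1: 2865987055 & 3159510432 = 2823966112
Step 2: 2823966112 & 283514749 = 4326688

4326688


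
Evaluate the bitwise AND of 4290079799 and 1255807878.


0b11111111101101010110110000110111 & 0b1001010110110100001101110000110 = 0b1001010100100000000100000000110 = 1250953222

1250953222


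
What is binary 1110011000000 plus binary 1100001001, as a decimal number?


1110011000000 + 1100001001 = 1111111001001 = 8137

8137


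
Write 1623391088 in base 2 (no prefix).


1623391088 = 1100000110000101111101101110000 in binary

1100000110000101111101101110000


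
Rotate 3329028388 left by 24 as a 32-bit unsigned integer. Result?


Rotate 0b11000110011011001111000100100100 left by 24 (32-bit) = 0b100100110001100110110011110001 = 616983793

616983793


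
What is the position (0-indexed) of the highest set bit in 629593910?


0b100101100001101101011100110110. Highest set bit at position 29

29


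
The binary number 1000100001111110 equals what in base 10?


1000100001111110 in decimal = 34942

34942


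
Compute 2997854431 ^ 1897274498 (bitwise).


0b10110010101011111010000011011111 ^ 0b1110001000101100001110010000010 = 0b11000011101110011011110001011101 = 3283729501

3283729501


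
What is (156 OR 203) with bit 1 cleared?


Step 1: 156 | 203 = 223
Step 2: 223 & ~(1 << 1) = 221

221


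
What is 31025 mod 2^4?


31025 & 15 = 1

1


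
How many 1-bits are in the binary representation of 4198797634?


0b11111010010001001001000101000010 has 13 set bits

13


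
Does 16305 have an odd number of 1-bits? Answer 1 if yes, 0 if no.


0b11111110110001 has 10 ones => parity 0

0


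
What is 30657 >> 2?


0b111011111000001 >> 2 = 0b1110111110000 = 7664

7664


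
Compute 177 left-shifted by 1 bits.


0b10110001 << 1 = 0b101100010 = 354

354


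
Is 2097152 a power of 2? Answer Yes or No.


0b1000000000000000000000. Only one bit set => Yes

Yes


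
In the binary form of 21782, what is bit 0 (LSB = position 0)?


0b101010100010110, position 0 = 0

0


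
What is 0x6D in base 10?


6D hex = 109 decimal

109


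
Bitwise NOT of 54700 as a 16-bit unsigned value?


~0b1101010110101100 = 0b10101001010011 = 10835 (16-bit unsigned)

10835


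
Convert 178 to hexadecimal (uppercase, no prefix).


178 = B2 hex

B2


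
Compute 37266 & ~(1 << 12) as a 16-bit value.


37266 & ~(1 << 12) = 33170

33170


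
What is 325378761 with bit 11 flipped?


325378761 ^ (1 << 11) = 325378761 ^ 2048 = 325380809

325380809


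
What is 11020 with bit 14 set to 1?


11020 | (1 << 14) = 11020 | 16384 = 27404

27404


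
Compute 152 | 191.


0b10011000 | 0b10111111 = 0b10111111 = 191

191


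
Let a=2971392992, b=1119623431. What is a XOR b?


2971392992 ^ 1119623431 = 4087857895

4087857895


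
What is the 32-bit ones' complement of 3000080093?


3000080093 ^ 4294967295 = 1294887202

1294887202


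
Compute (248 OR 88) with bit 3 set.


Step 1: 248 | 88 = 248
Step 2: 248 | (1 << 3) = 248 | 8 = 248

248


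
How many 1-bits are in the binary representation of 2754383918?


0b10100100001011001001000000101110 has 12 set bits

12


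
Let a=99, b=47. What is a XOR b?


99 ^ 47 = 76

76


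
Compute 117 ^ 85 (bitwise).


0b1110101 ^ 0b1010101 = 0b100000 = 32

32


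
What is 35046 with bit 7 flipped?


35046 ^ (1 << 7) = 35046 ^ 128 = 34918

34918


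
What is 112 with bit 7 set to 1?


112 | (1 << 7) = 112 | 128 = 240

240


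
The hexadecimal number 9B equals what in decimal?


9B hex = 155 decimal

155


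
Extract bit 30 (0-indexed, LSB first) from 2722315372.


0b10100010010000110011110001101100, position 30 = 0

0


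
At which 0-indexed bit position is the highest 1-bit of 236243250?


0b1110000101001100100100110010. Highest set bit at position 27

27


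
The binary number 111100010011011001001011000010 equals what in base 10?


111100010011011001001011000010 in decimal = 1011716802

1011716802


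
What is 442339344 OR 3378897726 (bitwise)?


0b11010010111011001000000010000 | 0b11001001011001011110001100111110 = 0b11011011011111011111001100111110 = 3682464574

3682464574


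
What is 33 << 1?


0b100001 << 1 = 0b1000010 = 66

66


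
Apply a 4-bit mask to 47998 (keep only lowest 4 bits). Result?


47998 & 15 = 14

14


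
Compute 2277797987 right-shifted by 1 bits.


0b10000111110001000111000001100011 >> 1 = 0b1000011111000100011100000110001 = 1138898993

1138898993


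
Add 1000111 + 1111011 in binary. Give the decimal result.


1000111 + 1111011 = 11000010 = 194

194


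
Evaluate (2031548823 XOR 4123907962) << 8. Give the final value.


Step 1: 2031548823 ^ 4123907962 = 2363174637
Step 2: 2363174637 << 8 = 604972707072

604972707072


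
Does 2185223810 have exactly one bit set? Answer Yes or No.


0b10000010001111111101111010000010. Multiple bits set => No

No


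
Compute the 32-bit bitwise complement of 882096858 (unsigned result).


~0b110100100100111011101011011010 = 0b11001011011011000100010100100101 = 3412870437 (32-bit unsigned)

3412870437


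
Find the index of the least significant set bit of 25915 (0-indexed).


0b110010100111011. Lowest set bit at position 0

0


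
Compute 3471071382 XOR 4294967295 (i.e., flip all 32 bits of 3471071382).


3471071382 ^ 4294967295 = 823895913

823895913


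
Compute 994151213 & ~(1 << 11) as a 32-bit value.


994151213 & ~(1 << 11) = 994149165

994149165


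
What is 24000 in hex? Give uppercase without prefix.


24000 = 5DC0 hex

5DC0


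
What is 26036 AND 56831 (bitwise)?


0b110010110110100 & 0b1101110111111111 = 0b100010110110100 = 17844

17844


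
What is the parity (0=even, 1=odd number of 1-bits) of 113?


0b1110001 has 4 ones => parity 0

0


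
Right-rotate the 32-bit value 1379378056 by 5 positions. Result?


Rotate 0b1010010001101111010001110001000 right by 5 (32-bit) = 0b1000010100100011011110100011100 = 1116847388

1116847388


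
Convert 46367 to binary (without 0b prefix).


46367 = 1011010100011111 in binary

1011010100011111


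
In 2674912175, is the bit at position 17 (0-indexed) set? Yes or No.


0b10011111011011111110101110101111, bit 17 = 1. Yes

Yes


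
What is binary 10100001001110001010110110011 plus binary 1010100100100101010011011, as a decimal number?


10100001001110001010110110011 + 1010100100100101010011011 = 10101011110010110000001001110 = 360276046

360276046


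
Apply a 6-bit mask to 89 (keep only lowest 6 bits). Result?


89 & 63 = 25

25


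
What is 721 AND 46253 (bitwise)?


0b1011010001 & 0b1011010010101101 = 0b10000001 = 129

129


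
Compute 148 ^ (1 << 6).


148 ^ (1 << 6) = 148 ^ 64 = 212

212


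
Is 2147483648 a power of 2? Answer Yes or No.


0b10000000000000000000000000000000. Only one bit set => Yes

Yes


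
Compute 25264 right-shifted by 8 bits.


0b110001010110000 >> 8 = 0b1100010 = 98

98


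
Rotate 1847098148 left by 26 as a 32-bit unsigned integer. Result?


Rotate 0b1101110000110000111101100100100 left by 26 (32-bit) = 0b10010001101110000110000111101100 = 2444780012

2444780012


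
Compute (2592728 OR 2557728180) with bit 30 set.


Step 1: 2592728 | 2557728180 = 2557992956
Step 2: 2557992956 | (1 << 30) = 2557992956 | 1073741824 = 3631734780

3631734780


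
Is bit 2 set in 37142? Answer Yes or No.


0b1001000100010110, bit 2 = 1. Yes

Yes


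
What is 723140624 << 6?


0b101011000110100100000000010000 << 6 = 0b101011000110100100000000010000000000 = 46280999936

46280999936


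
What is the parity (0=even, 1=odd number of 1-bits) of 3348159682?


0b11000111100100001101110011000010 has 15 ones => parity 1

1


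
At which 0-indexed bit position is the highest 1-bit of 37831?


0b1001001111000111. Highest set bit at position 15

15


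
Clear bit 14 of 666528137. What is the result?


666528137 & ~(1 << 14) = 666511753

666511753


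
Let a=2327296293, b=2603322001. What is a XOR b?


2327296293 ^ 2603322001 = 295449524

295449524


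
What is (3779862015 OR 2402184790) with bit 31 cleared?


Step 1: 3779862015 | 2402184790 = 4016996351
Step 2: 4016996351 & ~(1 << 31) = 1869512703

1869512703


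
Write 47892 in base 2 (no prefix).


47892 = 1011101100010100 in binary

1011101100010100


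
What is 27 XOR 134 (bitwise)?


0b11011 ^ 0b10000110 = 0b10011101 = 157

157


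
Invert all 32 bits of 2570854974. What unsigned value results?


2570854974 ^ 4294967295 = 1724112321

1724112321


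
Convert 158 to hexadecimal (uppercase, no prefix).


158 = 9E hex

9E


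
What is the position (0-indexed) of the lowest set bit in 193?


0b11000001. Lowest set bit at position 0

0


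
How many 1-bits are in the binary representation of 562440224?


0b100001100001100010100000100000 has 8 set bits

8


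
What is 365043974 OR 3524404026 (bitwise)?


0b10101110000100010000100000110 | 0b11010010000100100010001100111010 = 0b11010111110100100010001100111110 = 3620873022

3620873022


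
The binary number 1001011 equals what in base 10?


1001011 in decimal = 75

75


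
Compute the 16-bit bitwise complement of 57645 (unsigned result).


~0b1110000100101101 = 0b1111011010010 = 7890 (16-bit unsigned)

7890


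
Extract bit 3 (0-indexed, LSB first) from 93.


0b1011101, position 3 = 1

1


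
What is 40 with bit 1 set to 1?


40 | (1 << 1) = 40 | 2 = 42

42


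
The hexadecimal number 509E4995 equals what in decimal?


509E4995 hex = 1352550805 decimal

1352550805


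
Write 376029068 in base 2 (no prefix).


376029068 = 10110011010011011111110001100 in binary

10110011010011011111110001100


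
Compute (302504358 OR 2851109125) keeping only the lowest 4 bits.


Step 1: 302504358 | 2851109125 = 3153590695
Step 2: 3153590695 & 15 = 7

7


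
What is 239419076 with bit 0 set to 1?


239419076 | (1 << 0) = 239419076 | 1 = 239419077

239419077


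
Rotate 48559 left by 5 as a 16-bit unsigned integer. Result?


Rotate 0b1011110110101111 left by 5 (16-bit) = 0b1011010111110111 = 46583

46583


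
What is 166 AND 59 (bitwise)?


0b10100110 & 0b111011 = 0b100010 = 34

34


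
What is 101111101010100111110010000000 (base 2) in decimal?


101111101010100111110010000000 in decimal = 799702144

799702144


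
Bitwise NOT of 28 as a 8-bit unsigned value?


~0b11100 = 0b11100011 = 227 (8-bit unsigned)

227


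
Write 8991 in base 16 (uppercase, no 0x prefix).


8991 = 231F hex

231F


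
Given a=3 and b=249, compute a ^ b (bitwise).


3 ^ 249 = 250

250


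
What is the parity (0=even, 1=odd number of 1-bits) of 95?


0b1011111 has 6 ones => parity 0

0


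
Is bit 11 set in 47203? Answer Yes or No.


0b1011100001100011, bit 11 = 1. Yes

Yes


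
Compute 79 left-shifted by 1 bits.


0b1001111 << 1 = 0b10011110 = 158

158


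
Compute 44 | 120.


0b101100 | 0b1111000 = 0b1111100 = 124

124


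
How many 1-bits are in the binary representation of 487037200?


0b11101000001111001100100010000 has 12 set bits

12


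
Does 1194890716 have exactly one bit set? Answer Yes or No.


0b1000111001110001001010111011100. Multiple bits set => No

No


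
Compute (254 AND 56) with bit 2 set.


Step 1: 254 & 56 = 56
Step 2: 56 | (1 << 2) = 56 | 4 = 60

60


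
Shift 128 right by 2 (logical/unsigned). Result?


0b10000000 >> 2 = 0b100000 = 32

32


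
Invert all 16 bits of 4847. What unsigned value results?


4847 ^ 65535 = 60688

60688


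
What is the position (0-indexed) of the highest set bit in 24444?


0b101111101111100. Highest set bit at position 14

14


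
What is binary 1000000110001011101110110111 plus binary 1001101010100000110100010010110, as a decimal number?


1000000110001011101110110111 + 1001101010100000110100010010110 = 1010101011010010010010001001101 = 1432953933

1432953933


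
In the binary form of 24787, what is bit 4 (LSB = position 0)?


0b110000011010011, position 4 = 1

1


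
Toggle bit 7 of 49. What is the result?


49 ^ (1 << 7) = 49 ^ 128 = 177

177


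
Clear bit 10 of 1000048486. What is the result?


1000048486 & ~(1 << 10) = 1000047462

1000047462


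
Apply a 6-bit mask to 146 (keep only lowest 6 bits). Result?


146 & 63 = 18

18


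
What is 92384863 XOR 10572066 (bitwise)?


0b101100000011010111001011111 ^ 0b101000010101000100100010 = 0b101001000001111111101111101 = 86048637

86048637


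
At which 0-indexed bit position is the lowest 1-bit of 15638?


0b11110100010110. Lowest set bit at position 1

1


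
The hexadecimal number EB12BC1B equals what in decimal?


EB12BC1B hex = 3943873563 decimal

3943873563


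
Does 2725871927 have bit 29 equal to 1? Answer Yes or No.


0b10100010011110011000000100110111, bit 29 = 1. Yes

Yes


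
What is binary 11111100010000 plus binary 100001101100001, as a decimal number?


11111100010000 + 100001101100001 = 1000001001110001 = 33393

33393


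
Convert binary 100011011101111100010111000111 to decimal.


100011011101111100010111000111 in decimal = 595051975

595051975


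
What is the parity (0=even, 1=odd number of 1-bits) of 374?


0b101110110 has 6 ones => parity 0

0


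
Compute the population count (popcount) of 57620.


0b1110000100010100 has 6 set bits

6


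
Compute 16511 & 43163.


0b100000001111111 & 0b1010100010011011 = 0b11011 = 27

27


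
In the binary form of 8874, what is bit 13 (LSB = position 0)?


0b10001010101010, position 13 = 1

1


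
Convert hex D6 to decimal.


D6 hex = 214 decimal

214


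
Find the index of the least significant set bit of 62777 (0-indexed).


0b1111010100111001. Lowest set bit at position 0

0


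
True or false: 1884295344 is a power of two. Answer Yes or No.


0b1110000010100000001000010110000. Multiple bits set => No

No


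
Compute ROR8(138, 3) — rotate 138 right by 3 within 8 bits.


Rotate 0b10001010 right by 3 (8-bit) = 0b1010001 = 81

81


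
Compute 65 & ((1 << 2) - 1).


65 & 3 = 1

1


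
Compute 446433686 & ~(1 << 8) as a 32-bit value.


446433686 & ~(1 << 8) = 446433430

446433430


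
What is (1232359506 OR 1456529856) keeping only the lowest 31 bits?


Step 1: 1232359506 | 1456529856 = 1609888210
Step 2: 1609888210 & 2147483647 = 1609888210

1609888210


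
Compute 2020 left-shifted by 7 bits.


0b11111100100 << 7 = 0b111111001000000000 = 258560

258560


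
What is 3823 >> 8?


0b111011101111 >> 8 = 0b1110 = 14

14


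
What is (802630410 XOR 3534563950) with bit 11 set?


Step 1: 802630410 ^ 3534563950 = 4252631396
Step 2: 4252631396 | (1 << 11) = 4252631396 | 2048 = 4252633444

4252633444


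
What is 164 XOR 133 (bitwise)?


0b10100100 ^ 0b10000101 = 0b100001 = 33

33


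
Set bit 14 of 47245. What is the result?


47245 | (1 << 14) = 47245 | 16384 = 63629

63629


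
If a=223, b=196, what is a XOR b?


223 ^ 196 = 27

27


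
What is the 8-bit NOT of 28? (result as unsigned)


~0b11100 = 0b11100011 = 227 (8-bit unsigned)

227


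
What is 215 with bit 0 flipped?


215 ^ (1 << 0) = 215 ^ 1 = 214

214


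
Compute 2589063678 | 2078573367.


0b10011010010100011111100111111110 | 0b1111011111001001000001100110111 = 0b11111011111101011111101111111111 = 4227202047

4227202047


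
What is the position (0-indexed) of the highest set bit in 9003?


0b10001100101011. Highest set bit at position 13

13


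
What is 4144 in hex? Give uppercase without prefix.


4144 = 1030 hex

1030


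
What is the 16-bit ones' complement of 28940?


28940 ^ 65535 = 36595

36595


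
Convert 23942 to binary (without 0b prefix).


23942 = 101110110000110 in binary

101110110000110


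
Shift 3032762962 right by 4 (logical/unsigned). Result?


0b10110100110001000100101001010010 >> 4 = 0b1011010011000100010010100101 = 189547685

189547685


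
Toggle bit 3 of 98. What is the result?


98 ^ (1 << 3) = 98 ^ 8 = 106

106


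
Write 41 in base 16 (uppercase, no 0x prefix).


41 = 29 hex

29


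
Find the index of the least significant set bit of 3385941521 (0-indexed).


0b11001001110100010101111000010001. Lowest set bit at position 0

0


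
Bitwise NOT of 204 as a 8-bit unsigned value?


~0b11001100 = 0b110011 = 51 (8-bit unsigned)

51


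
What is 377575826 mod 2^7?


377575826 & 127 = 18

18


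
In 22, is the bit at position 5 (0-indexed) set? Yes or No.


0b10110, bit 5 = 0. No

No


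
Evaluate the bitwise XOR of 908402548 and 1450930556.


0b110110001001010001111101110100 ^ 0b1010110011110110111000101111100 = 0b1100000010111100110111000001000 = 1616801288

1616801288


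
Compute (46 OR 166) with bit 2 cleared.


Step 1: 46 | 166 = 174
Step 2: 174 & ~(1 << 2) = 170

170


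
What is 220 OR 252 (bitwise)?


0b11011100 | 0b11111100 = 0b11111100 = 252

252


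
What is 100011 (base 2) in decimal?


100011 in decimal = 35

35


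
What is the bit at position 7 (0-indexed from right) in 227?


0b11100011, position 7 = 1

1


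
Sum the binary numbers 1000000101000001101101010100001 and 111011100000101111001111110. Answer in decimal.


1000000101000001101101010100001 + 111011100000101111001111110 = 1001000000100010011100100011111 = 1209088287

1209088287


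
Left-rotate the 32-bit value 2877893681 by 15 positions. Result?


Rotate 0b10101011100010010010110000110001 left by 15 (32-bit) = 0b10010110000110001101010111000100 = 2518209988

2518209988


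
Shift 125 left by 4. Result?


0b1111101 << 4 = 0b11111010000 = 2000

2000


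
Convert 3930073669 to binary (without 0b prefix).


3930073669 = 11101010010000000010101001000101 in binary

11101010010000000010101001000101


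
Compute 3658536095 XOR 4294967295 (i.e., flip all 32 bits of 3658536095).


3658536095 ^ 4294967295 = 636431200

636431200


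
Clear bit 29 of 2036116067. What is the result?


2036116067 & ~(1 << 29) = 1499245155

1499245155
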